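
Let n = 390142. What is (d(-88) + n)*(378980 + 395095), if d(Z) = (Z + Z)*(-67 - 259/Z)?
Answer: 310726090200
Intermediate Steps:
d(Z) = 2*Z*(-67 - 259/Z) (d(Z) = (2*Z)*(-67 - 259/Z) = 2*Z*(-67 - 259/Z))
(d(-88) + n)*(378980 + 395095) = ((-518 - 134*(-88)) + 390142)*(378980 + 395095) = ((-518 + 11792) + 390142)*774075 = (11274 + 390142)*774075 = 401416*774075 = 310726090200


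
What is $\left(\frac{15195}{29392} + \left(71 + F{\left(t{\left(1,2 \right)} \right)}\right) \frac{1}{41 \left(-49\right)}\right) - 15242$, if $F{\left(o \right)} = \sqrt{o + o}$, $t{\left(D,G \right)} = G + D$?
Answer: $- \frac{899989223853}{59048528} - \frac{\sqrt{6}}{2009} \approx -15242.0$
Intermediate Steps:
$t{\left(D,G \right)} = D + G$
$F{\left(o \right)} = \sqrt{2} \sqrt{o}$ ($F{\left(o \right)} = \sqrt{2 o} = \sqrt{2} \sqrt{o}$)
$\left(\frac{15195}{29392} + \left(71 + F{\left(t{\left(1,2 \right)} \right)}\right) \frac{1}{41 \left(-49\right)}\right) - 15242 = \left(\frac{15195}{29392} + \left(71 + \sqrt{2} \sqrt{1 + 2}\right) \frac{1}{41 \left(-49\right)}\right) - 15242 = \left(15195 \cdot \frac{1}{29392} + \left(71 + \sqrt{2} \sqrt{3}\right) \frac{1}{41} \left(- \frac{1}{49}\right)\right) - 15242 = \left(\frac{15195}{29392} + \left(71 + \sqrt{6}\right) \left(- \frac{1}{2009}\right)\right) - 15242 = \left(\frac{15195}{29392} - \left(\frac{71}{2009} + \frac{\sqrt{6}}{2009}\right)\right) - 15242 = \left(\frac{28439923}{59048528} - \frac{\sqrt{6}}{2009}\right) - 15242 = - \frac{899989223853}{59048528} - \frac{\sqrt{6}}{2009}$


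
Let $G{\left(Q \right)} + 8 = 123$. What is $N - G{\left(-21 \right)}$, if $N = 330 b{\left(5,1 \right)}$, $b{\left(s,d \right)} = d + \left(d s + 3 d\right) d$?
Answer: $2855$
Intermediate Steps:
$b{\left(s,d \right)} = d + d \left(3 d + d s\right)$ ($b{\left(s,d \right)} = d + \left(3 d + d s\right) d = d + d \left(3 d + d s\right)$)
$G{\left(Q \right)} = 115$ ($G{\left(Q \right)} = -8 + 123 = 115$)
$N = 2970$ ($N = 330 \cdot 1 \left(1 + 3 \cdot 1 + 1 \cdot 5\right) = 330 \cdot 1 \left(1 + 3 + 5\right) = 330 \cdot 1 \cdot 9 = 330 \cdot 9 = 2970$)
$N - G{\left(-21 \right)} = 2970 - 115 = 2855$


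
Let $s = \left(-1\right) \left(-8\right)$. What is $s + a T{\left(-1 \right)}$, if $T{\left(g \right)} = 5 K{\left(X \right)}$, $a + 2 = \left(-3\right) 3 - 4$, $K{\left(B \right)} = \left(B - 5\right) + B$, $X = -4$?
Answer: $983$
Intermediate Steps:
$s = 8$
$K{\left(B \right)} = -5 + 2 B$ ($K{\left(B \right)} = \left(-5 + B\right) + B = -5 + 2 B$)
$a = -15$ ($a = -2 - 13 = -15$)
$T{\left(g \right)} = -65$ ($T{\left(g \right)} = 5 \left(-5 + 2 \left(-4\right)\right) = 5 \left(-5 - 8\right) = 5 \left(-13\right) = -65$)
$s + a T{\left(-1 \right)} = 8 - -975 = 8 + 975 = 983$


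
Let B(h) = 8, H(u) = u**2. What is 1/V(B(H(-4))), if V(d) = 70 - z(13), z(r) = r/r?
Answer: 1/69 ≈ 0.014493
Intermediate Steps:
z(r) = 1
V(d) = 69 (V(d) = 70 - 1*1 = 70 - 1 = 69)
1/V(B(H(-4))) = 1/69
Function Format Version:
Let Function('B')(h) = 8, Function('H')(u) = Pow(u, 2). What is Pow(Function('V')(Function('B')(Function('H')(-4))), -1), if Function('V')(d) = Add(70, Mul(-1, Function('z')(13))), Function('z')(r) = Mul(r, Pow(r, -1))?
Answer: Rational(1, 69) ≈ 0.014493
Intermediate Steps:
Function('z')(r) = 1
Function('V')(d) = 69 (Function('V')(d) = Add(70, Mul(-1, 1)) = Add(70, -1) = 69)
Pow(Function('V')(Function('B')(Function('H')(-4))), -1) = Pow(69, -1) = Rational(1, 69)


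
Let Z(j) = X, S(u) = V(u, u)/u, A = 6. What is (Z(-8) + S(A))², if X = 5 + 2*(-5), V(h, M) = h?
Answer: 16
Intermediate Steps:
S(u) = 1 (S(u) = u/u = 1)
X = -5 (X = 5 - 10 = -5)
Z(j) = -5
(Z(-8) + S(A))² = (-5 + 1)² = (-4)² = 16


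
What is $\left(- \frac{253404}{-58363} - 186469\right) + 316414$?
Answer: $\frac{7584233439}{58363} \approx 1.2995 \cdot 10^{5}$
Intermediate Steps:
$\left(- \frac{253404}{-58363} - 186469\right) + 316414 = \left(\left(-253404\right) \left(- \frac{1}{58363}\right) - 186469\right) + 316414 = \left(\frac{253404}{58363} - 186469\right) + 316414 = - \frac{10882636843}{58363} + 316414 = \frac{7584233439}{58363}$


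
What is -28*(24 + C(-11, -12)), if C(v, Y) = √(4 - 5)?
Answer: -672 - 28*I ≈ -672.0 - 28.0*I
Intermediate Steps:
C(v, Y) = I (C(v, Y) = √(-1) = I)
-28*(24 + C(-11, -12)) = -28*(24 + I) = -672 - 28*I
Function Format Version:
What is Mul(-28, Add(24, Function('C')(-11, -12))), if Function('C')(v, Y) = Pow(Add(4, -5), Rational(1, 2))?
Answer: Add(-672, Mul(-28, I)) ≈ Add(-672.00, Mul(-28.000, I))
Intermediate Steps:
Function('C')(v, Y) = I (Function('C')(v, Y) = Pow(-1, Rational(1, 2)) = I)
Mul(-28, Add(24, Function('C')(-11, -12))) = Mul(-28, Add(24, I)) = Add(-672, Mul(-28, I))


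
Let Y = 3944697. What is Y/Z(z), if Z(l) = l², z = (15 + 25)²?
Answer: 3944697/2560000 ≈ 1.5409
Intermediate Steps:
z = 1600 (z = 40² = 1600)
Y/Z(z) = 3944697/(1600²) = 3944697/2560000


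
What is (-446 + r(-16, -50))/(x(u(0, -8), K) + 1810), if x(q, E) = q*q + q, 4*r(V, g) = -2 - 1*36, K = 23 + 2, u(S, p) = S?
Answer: -911/3620 ≈ -0.25166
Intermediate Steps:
K = 25
r(V, g) = -19/2 (r(V, g) = (-2 - 1*36)/4 = (-2 - 36)/4 = (¼)*(-38) = -19/2)
x(q, E) = q + q² (x(q, E) = q² + q = q + q²)
(-446 + r(-16, -50))/(x(u(0, -8), K) + 1810) = (-446 - 19/2)/(0*(1 + 0) + 1810) = -911/(2*(0*1 + 1810)) = -911/(2*(0 + 1810)) = -911/2/1810 = -911/2*1/1810 = -911/3620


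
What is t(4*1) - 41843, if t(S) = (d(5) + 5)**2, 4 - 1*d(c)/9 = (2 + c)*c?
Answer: 33233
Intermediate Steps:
d(c) = 36 - 9*c*(2 + c) (d(c) = 36 - 9*(2 + c)*c = 36 - 9*c*(2 + c))
t(S) = 75076 (t(S) = ((36 - 18*5 - 9*5**2) + 5)**2 = ((36 - 90 - 9*25) + 5)**2 = ((36 - 90 - 225) + 5)**2 = (-279 + 5)**2 = (-274)**2 = 75076)
t(4*1) - 41843 = 75076 - 41843 = 33233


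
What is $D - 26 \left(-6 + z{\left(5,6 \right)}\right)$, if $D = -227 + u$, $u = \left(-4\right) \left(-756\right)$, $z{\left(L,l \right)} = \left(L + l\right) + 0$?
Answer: $2667$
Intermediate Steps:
$z{\left(L,l \right)} = L + l$
$u = 3024$
$D = 2797$ ($D = -227 + 3024 = 2797$)
$D - 26 \left(-6 + z{\left(5,6 \right)}\right) = 2797 - 26 \left(-6 + \left(5 + 6\right)\right) = 2797 - 26 \left(-6 + 11\right) = 2797 - 130 = 2667$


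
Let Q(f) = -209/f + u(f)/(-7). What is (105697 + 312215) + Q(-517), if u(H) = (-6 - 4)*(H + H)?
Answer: 137007201/329 ≈ 4.1644e+5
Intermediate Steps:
u(H) = -20*H
Q(f) = -209/f + 20*f/7 (Q(f) = -209/f - 20*f/(-7) = -209/f - 20*f*(-⅐) = -209/f + 20*f/7)
(105697 + 312215) + Q(-517) = (105697 + 312215) + (-209/(-517) + (20/7)*(-517)) = 417912 + (-209*(-1/517) - 10340/7) = 417912 + (19/47 - 10340/7) = 417912 - 485847/329 = 137007201/329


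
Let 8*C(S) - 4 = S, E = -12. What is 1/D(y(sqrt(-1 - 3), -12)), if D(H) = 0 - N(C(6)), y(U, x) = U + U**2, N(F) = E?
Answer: 1/12 ≈ 0.083333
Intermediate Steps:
C(S) = 1/2 + S/8
N(F) = -12
D(H) = 12 (D(H) = 0 - 1*(-12) = 0 + 12 = 12)
1/D(y(sqrt(-1 - 3), -12)) = 1/12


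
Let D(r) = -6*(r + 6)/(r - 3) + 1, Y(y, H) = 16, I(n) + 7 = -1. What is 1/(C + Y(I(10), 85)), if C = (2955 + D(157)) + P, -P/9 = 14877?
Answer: -77/10081406 ≈ -7.6378e-6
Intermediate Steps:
P = -133893 (P = -9*14877 = -133893)
I(n) = -8 (I(n) = -7 - 1 = -8)
D(r) = 1 - 6*(6 + r)/(-3 + r) (D(r) = -6*(6 + r)/(-3 + r) + 1 = 1 - 6*(6 + r)/(-3 + r))
C = -10082638/77 (C = (2955 + (-39 - 5*157)/(-3 + 157)) - 133893 = (2955 + (-39 - 785)/154) - 133893 = (2955 + (1/154)*(-824)) - 133893 = (2955 - 412/77) - 133893 = 227123/77 - 133893 = -10082638/77 ≈ -1.3094e+5)
1/(C + Y(I(10), 85)) = 1/(-10082638/77 + 16) = 1/(-10081406/77) = -77/10081406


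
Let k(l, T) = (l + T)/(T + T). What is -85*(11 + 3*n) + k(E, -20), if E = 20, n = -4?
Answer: 85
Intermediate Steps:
k(l, T) = (T + l)/(2*T) (k(l, T) = (T + l)/((2*T)) = (T + l)*(1/(2*T)) = (T + l)/(2*T))
-85*(11 + 3*n) + k(E, -20) = -85*(11 + 3*(-4)) + (½)*(-20 + 20)/(-20) = -85*(11 - 12) + (½)*(-1/20)*0 = -85*(-1) + 0 = 85 + 0 = 85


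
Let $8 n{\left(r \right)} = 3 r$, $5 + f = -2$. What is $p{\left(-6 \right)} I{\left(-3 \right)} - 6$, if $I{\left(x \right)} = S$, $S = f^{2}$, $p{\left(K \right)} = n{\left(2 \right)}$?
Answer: $\frac{123}{4} \approx 30.75$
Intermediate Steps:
$f = -7$ ($f = -5 - 2 = -7$)
$n{\left(r \right)} = \frac{3 r}{8}$
$p{\left(K \right)} = \frac{3}{4}$ ($p{\left(K \right)} = \frac{3}{8} \cdot 2 = \frac{3}{4}$)
$S = 49$ ($S = \left(-7\right)^{2} = 49$)
$I{\left(x \right)} = 49$
$p{\left(-6 \right)} I{\left(-3 \right)} - 6 = \frac{3}{4} \cdot 49 - 6 = \frac{147}{4} - 6 = \frac{123}{4}$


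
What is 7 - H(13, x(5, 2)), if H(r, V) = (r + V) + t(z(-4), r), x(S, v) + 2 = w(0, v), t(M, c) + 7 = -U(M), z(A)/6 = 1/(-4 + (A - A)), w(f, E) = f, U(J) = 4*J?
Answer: -3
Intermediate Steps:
z(A) = -3/2 (z(A) = 6/(-4 + (A - A)) = 6/(-4 + 0) = 6/(-4) = 6*(-¼) = -3/2)
t(M, c) = -7 - 4*M
x(S, v) = -2 (x(S, v) = -2 + 0 = -2)
H(r, V) = -1 + V + r (H(r, V) = (r + V) + (-7 - 4*(-3/2)) = (V + r) + (-7 + 6) = (V + r) - 1 = -1 + V + r)
7 - H(13, x(5, 2)) = 7 - (-1 - 2 + 13) = 7 - 1*10 = 7 - 10 = -3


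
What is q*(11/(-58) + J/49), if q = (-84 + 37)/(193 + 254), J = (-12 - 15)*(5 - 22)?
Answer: -1225901/1270374 ≈ -0.96499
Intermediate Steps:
J = 459 (J = -27*(-17) = 459)
q = -47/447 ≈ -0.10515
q*(11/(-58) + J/49) = -47*(11/(-58) + 459/49)/447 = -47*(11*(-1/58) + 459*(1/49))/447 = -47*(-11/58 + 459/49)/447 = -47/447*26083/2842 = -1225901/1270374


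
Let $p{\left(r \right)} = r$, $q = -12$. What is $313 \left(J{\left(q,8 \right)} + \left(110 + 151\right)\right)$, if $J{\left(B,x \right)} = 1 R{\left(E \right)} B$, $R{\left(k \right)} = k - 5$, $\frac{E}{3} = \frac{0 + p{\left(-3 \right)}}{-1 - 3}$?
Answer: $92022$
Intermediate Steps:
$E = \frac{9}{4}$ ($E = 3 \frac{0 - 3}{-1 - 3} = 3 \left(- \frac{3}{-4}\right) = 3 \left(\left(-3\right) \left(- \frac{1}{4}\right)\right) = 3 \cdot \frac{3}{4} = \frac{9}{4} \approx 2.25$)
$R{\left(k \right)} = -5 + k$
$J{\left(B,x \right)} = - \frac{11 B}{4}$ ($J{\left(B,x \right)} = 1 \left(-5 + \frac{9}{4}\right) B = 1 \left(- \frac{11}{4}\right) B = - \frac{11 B}{4}$)
$313 \left(J{\left(q,8 \right)} + \left(110 + 151\right)\right) = 313 \left(\left(- \frac{11}{4}\right) \left(-12\right) + \left(110 + 151\right)\right) = 313 \left(33 + 261\right) = 313 \cdot 294 = 92022$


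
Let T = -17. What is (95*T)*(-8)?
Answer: 12920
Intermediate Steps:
(95*T)*(-8) = (95*(-17))*(-8) = -1615*(-8) = 12920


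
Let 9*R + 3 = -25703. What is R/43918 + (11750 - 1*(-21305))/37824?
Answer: 2015513611/2491731648 ≈ 0.80888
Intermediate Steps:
R = -25706/9 (R = -⅓ + (⅑)*(-25703) = -⅓ - 25703/9 = -25706/9 ≈ -2856.2)
R/43918 + (11750 - 1*(-21305))/37824 = -25706/9/43918 + (11750 - 1*(-21305))/37824 = -25706/9*1/43918 + (11750 + 21305)*(1/37824) = -12853/197631 + 33055*(1/37824) = -12853/197631 + 33055/37824 = 2015513611/2491731648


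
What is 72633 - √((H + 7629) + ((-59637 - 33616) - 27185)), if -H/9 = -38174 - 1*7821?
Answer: 72633 - √301146 ≈ 72084.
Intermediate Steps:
H = 413955 (H = -9*(-38174 - 1*7821) = -9*(-38174 - 7821) = -9*(-45995) = 413955)
72633 - √((H + 7629) + ((-59637 - 33616) - 27185)) = 72633 - √((413955 + 7629) + ((-59637 - 33616) - 27185)) = 72633 - √(421584 + (-93253 - 27185)) = 72633 - √(421584 - 120438) = 72633 - √301146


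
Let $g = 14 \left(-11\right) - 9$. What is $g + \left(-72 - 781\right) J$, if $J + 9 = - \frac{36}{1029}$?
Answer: $\frac{2587538}{343} \approx 7543.8$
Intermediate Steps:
$J = - \frac{3099}{343}$ ($J = -9 - \frac{36}{1029} = -9 - \frac{12}{343} = - \frac{3099}{343} \approx -9.035$)
$g = -163$ ($g = -154 - 9 = -163$)
$g + \left(-72 - 781\right) J = -163 + \left(-72 - 781\right) \left(- \frac{3099}{343}\right) = -163 - - \frac{2643447}{343} = -163 + \frac{2643447}{343} = \frac{2587538}{343}$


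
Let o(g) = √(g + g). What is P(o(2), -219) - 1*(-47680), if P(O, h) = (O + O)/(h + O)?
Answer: 10346556/217 ≈ 47680.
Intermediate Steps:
o(g) = √2*√g (o(g) = √(2*g) = √2*√g)
P(O, h) = 2*O/(O + h) (P(O, h) = (2*O)/(O + h) = 2*O/(O + h))
P(o(2), -219) - 1*(-47680) = 2*(√2*√2)/(√2*√2 - 219) - 1*(-47680) = 2*2/(2 - 219) + 47680 = 2*2/(-217) + 47680 = 2*2*(-1/217) + 47680 = -4/217 + 47680 = 10346556/217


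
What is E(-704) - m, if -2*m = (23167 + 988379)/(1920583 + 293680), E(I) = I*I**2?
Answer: -772586615883859/2214263 ≈ -3.4891e+8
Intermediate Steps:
E(I) = I**3
m = -505773/2214263 (m = -(23167 + 988379)/(2*(1920583 + 293680)) = -505773/2214263 ≈ -0.22842)
E(-704) - m = (-704)**3 - 1*(-505773/2214263) = -348913664 + 505773/2214263 = -772586615883859/2214263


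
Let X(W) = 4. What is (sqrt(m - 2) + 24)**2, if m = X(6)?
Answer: (24 + sqrt(2))**2 ≈ 645.88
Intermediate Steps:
m = 4
(sqrt(m - 2) + 24)**2 = (sqrt(4 - 2) + 24)**2 = (sqrt(2) + 24)**2 = (24 + sqrt(2))**2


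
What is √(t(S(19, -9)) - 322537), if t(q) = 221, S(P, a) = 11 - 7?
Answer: 2*I*√80579 ≈ 567.73*I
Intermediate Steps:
S(P, a) = 4
√(t(S(19, -9)) - 322537) = √(221 - 322537) = √(-322316) = 2*I*√80579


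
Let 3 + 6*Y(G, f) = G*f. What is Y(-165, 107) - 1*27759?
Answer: -30702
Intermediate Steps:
Y(G, f) = -½ + G*f/6 (Y(G, f) = -½ + (G*f)/6 = -½ + G*f/6)
Y(-165, 107) - 1*27759 = (-½ + (⅙)*(-165)*107) - 1*27759 = (-½ - 5885/2) - 27759 = -2943 - 27759 = -30702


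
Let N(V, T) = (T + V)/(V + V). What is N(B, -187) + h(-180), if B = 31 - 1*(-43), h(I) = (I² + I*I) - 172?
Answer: 9564831/148 ≈ 64627.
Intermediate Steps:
h(I) = -172 + 2*I² (h(I) = (I² + I²) - 172 = 2*I² - 172 = -172 + 2*I²)
B = 74 (B = 31 + 43 = 74)
N(V, T) = (T + V)/(2*V) (N(V, T) = (T + V)/((2*V)) = (T + V)*(1/(2*V)) = (T + V)/(2*V))
N(B, -187) + h(-180) = (½)*(-187 + 74)/74 + (-172 + 2*(-180)²) = (½)*(1/74)*(-113) + (-172 + 2*32400) = -113/148 + (-172 + 64800) = -113/148 + 64628 = 9564831/148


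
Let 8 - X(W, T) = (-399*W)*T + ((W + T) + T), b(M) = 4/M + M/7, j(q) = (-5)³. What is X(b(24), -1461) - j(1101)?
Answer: -43947815/21 ≈ -2.0928e+6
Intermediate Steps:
j(q) = -125
b(M) = 4/M + M/7 (b(M) = 4/M + M*(⅐) = 4/M + M/7)
X(W, T) = 8 - W - 2*T + 399*T*W (X(W, T) = 8 - ((-399*W)*T + ((W + T) + T)) = 8 - (-399*T*W + ((T + W) + T)) = 8 - (-399*T*W + (W + 2*T)) = 8 - (W + 2*T - 399*T*W) = 8 + (-W - 2*T + 399*T*W) = 8 - W - 2*T + 399*T*W)
X(b(24), -1461) - j(1101) = (8 - (4/24 + (⅐)*24) - 2*(-1461) + 399*(-1461)*(4/24 + (⅐)*24)) - 1*(-125) = (8 - (4*(1/24) + 24/7) + 2922 + 399*(-1461)*(4*(1/24) + 24/7)) + 125 = (8 - (⅙ + 24/7) + 2922 + 399*(-1461)*(⅙ + 24/7)) + 125 = (8 - 1*151/42 + 2922 + 399*(-1461)*(151/42)) + 125 = (8 - 151/42 + 2922 - 4191609/2) + 125 = -43950440/21 + 125 = -43947815/21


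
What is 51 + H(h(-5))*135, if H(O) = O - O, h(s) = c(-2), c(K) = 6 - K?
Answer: 51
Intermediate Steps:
h(s) = 8 (h(s) = 6 - 1*(-2) = 6 + 2 = 8)
H(O) = 0
51 + H(h(-5))*135 = 51 + 0*135 = 51 + 0 = 51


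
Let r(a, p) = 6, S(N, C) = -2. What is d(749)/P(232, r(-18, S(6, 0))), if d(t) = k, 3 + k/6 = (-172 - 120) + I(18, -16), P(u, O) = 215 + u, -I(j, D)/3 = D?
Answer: -494/149 ≈ -3.3154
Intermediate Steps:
I(j, D) = -3*D
k = -1482 (k = -18 + 6*((-172 - 120) - 3*(-16)) = -18 + 6*(-292 + 48) = -18 + 6*(-244) = -18 - 1464 = -1482)
d(t) = -1482
d(749)/P(232, r(-18, S(6, 0))) = -1482/(215 + 232) = -1482/447 = -1482*1/447 = -494/149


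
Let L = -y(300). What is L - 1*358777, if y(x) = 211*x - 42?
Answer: -422035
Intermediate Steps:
y(x) = -42 + 211*x
L = -63258 (L = -(-42 + 211*300) = -(-42 + 63300) = -1*63258 = -63258)
L - 1*358777 = -63258 - 1*358777 = -63258 - 358777 = -422035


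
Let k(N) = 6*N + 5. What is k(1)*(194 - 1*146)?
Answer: 528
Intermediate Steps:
k(N) = 5 + 6*N
k(1)*(194 - 1*146) = (5 + 6*1)*(194 - 1*146) = (5 + 6)*(194 - 146) = 11*48 = 528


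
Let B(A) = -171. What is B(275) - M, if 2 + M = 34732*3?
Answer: -104365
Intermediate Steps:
M = 104194 (M = -2 + 34732*3 = -2 + 104196 = 104194)
B(275) - M = -171 - 1*104194 = -171 - 104194 = -104365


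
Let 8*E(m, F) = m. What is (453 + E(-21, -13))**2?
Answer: 12981609/64 ≈ 2.0284e+5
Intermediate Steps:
E(m, F) = m/8
(453 + E(-21, -13))**2 = (453 + (1/8)*(-21))**2 = (453 - 21/8)**2 = (3603/8)**2 = 12981609/64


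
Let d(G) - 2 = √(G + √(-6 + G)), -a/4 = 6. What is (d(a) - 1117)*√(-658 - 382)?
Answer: 4*I*√65*(-1115 + √(-24 + I*√30)) ≈ -159.0 - 35940.0*I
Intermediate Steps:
a = -24 (a = -4*6 = -24)
d(G) = 2 + √(G + √(-6 + G))
(d(a) - 1117)*√(-658 - 382) = ((2 + √(-24 + √(-6 - 24))) - 1117)*√(-658 - 382) = ((2 + √(-24 + √(-30))) - 1117)*√(-1040) = ((2 + √(-24 + I*√30)) - 1117)*(4*I*√65) = (-1115 + √(-24 + I*√30))*(4*I*√65) = 4*I*√65*(-1115 + √(-24 + I*√30))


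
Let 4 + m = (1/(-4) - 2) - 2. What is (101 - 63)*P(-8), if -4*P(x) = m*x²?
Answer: 5016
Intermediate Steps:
m = -33/4 (m = -4 + ((1/(-4) - 2) - 2) = -4 + ((-¼ - 2) - 2) = -4 + (-9/4 - 2) = -4 - 17/4 = -33/4 ≈ -8.2500)
P(x) = 33*x²/16 (P(x) = -(-33)*x²/16 = 33*x²/16)
(101 - 63)*P(-8) = (101 - 63)*((33/16)*(-8)²) = 38*((33/16)*64) = 38*132 = 5016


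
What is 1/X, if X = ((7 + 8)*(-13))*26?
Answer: -1/5070 ≈ -0.00019724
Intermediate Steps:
X = -5070 (X = (15*(-13))*26 = -195*26 = -5070)
1/X = 1/(-5070) = -1/5070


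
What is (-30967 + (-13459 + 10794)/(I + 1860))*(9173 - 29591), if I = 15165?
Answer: 717646201408/1135 ≈ 6.3229e+8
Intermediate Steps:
(-30967 + (-13459 + 10794)/(I + 1860))*(9173 - 29591) = (-30967 + (-13459 + 10794)/(15165 + 1860))*(9173 - 29591) = (-30967 - 2665/17025)*(-20418) = (-30967 - 2665*1/17025)*(-20418) = (-30967 - 533/3405)*(-20418) = -105443168/3405*(-20418) = 717646201408/1135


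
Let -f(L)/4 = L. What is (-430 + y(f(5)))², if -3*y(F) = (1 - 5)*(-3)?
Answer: 188356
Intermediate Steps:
f(L) = -4*L
y(F) = -4 (y(F) = -(1 - 5)*(-3)/3 = -(-4)*(-3)/3 = -⅓*12 = -4)
(-430 + y(f(5)))² = (-430 - 4)² = (-434)² = 188356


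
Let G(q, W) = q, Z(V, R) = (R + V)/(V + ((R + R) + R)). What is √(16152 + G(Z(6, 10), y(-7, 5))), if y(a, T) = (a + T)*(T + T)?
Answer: 2*√36343/3 ≈ 127.09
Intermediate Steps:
y(a, T) = 2*T*(T + a) (y(a, T) = (T + a)*(2*T) = 2*T*(T + a))
Z(V, R) = (R + V)/(V + 3*R) (Z(V, R) = (R + V)/(V + (2*R + R)) = (R + V)/(V + 3*R))
√(16152 + G(Z(6, 10), y(-7, 5))) = √(16152 + (10 + 6)/(6 + 3*10)) = √(16152 + 16/(6 + 30)) = √(16152 + 16/36) = √(16152 + (1/36)*16) = √(16152 + 4/9) = √(145372/9) = 2*√36343/3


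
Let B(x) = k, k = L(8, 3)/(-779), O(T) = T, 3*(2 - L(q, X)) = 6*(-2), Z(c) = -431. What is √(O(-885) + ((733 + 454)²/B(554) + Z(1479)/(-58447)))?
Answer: I*√22496590121862751842/350682 ≈ 13525.0*I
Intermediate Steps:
L(q, X) = 6 (L(q, X) = 2 - 2*(-2) = 2 - ⅓*(-12) = 2 + 4 = 6)
k = -6/779 (k = 6/(-779) = 6*(-1/779) = -6/779 ≈ -0.0077022)
B(x) = -6/779
√(O(-885) + ((733 + 454)²/B(554) + Z(1479)/(-58447))) = √(-885 + ((733 + 454)²/(-6/779) - 431/(-58447))) = √(-885 + (1187²*(-779/6) - 431*(-1/58447))) = √(-885 + (1408969*(-779/6) + 431/58447)) = √(-885 + (-1097586851/6 + 431/58447)) = √(-885 - 64150658677811/350682) = √(-64150969031381/350682) = I*√22496590121862751842/350682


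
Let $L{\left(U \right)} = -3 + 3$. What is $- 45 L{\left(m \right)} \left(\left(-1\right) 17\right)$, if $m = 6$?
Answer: $0$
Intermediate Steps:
$L{\left(U \right)} = 0$
$- 45 L{\left(m \right)} \left(\left(-1\right) 17\right) = \left(-45\right) 0 \left(\left(-1\right) 17\right) = 0 \left(-17\right) = 0$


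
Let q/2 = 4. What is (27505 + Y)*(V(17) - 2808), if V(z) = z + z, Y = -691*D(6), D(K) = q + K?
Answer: -49463194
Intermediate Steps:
q = 8 (q = 2*4 = 8)
D(K) = 8 + K
Y = -9674 (Y = -691*(8 + 6) = -691*14 = -9674)
V(z) = 2*z
(27505 + Y)*(V(17) - 2808) = (27505 - 9674)*(2*17 - 2808) = 17831*(34 - 2808) = 17831*(-2774) = -49463194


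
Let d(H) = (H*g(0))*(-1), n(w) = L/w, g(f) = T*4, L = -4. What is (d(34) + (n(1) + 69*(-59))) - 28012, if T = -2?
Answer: -31815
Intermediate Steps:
g(f) = -8 (g(f) = -2*4 = -8)
n(w) = -4/w
d(H) = 8*H (d(H) = (H*(-8))*(-1) = -8*H*(-1) = 8*H)
(d(34) + (n(1) + 69*(-59))) - 28012 = (8*34 + (-4/1 + 69*(-59))) - 28012 = (272 + (-4*1 - 4071)) - 28012 = (272 + (-4 - 4071)) - 28012 = (272 - 4075) - 28012 = -3803 - 28012 = -31815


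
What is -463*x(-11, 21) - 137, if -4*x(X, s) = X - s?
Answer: -3841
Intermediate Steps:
x(X, s) = -X/4 + s/4 (x(X, s) = -(X - s)/4 = -X/4 + s/4)
-463*x(-11, 21) - 137 = -463*(-1/4*(-11) + (1/4)*21) - 137 = -463*(11/4 + 21/4) - 137 = -463*8 - 137 = -3704 - 137 = -3841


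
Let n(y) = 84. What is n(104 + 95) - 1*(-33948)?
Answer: 34032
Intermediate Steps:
n(104 + 95) - 1*(-33948) = 84 - 1*(-33948) = 84 + 33948 = 34032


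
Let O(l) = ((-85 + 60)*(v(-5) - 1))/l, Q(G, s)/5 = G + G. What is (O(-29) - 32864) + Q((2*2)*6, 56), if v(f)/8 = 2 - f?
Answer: -944721/29 ≈ -32577.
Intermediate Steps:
v(f) = 16 - 8*f (v(f) = 8*(2 - f) = 16 - 8*f)
Q(G, s) = 10*G (Q(G, s) = 5*(G + G) = 5*(2*G) = 10*G)
O(l) = -1375/l (O(l) = ((-85 + 60)*((16 - 8*(-5)) - 1))/l = (-25*((16 + 40) - 1))/l = (-25*(56 - 1))/l = (-25*55)/l = -1375/l)
(O(-29) - 32864) + Q((2*2)*6, 56) = (-1375/(-29) - 32864) + 10*((2*2)*6) = (-1375*(-1/29) - 32864) + 10*(4*6) = (1375/29 - 32864) + 10*24 = -951681/29 + 240 = -944721/29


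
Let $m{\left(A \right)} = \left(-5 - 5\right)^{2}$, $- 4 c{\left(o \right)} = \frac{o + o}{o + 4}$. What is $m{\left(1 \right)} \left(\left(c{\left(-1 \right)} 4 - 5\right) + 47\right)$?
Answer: $\frac{12800}{3} \approx 4266.7$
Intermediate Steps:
$c{\left(o \right)} = - \frac{o}{2 \left(4 + o\right)}$ ($c{\left(o \right)} = - \frac{\left(o + o\right) \frac{1}{o + 4}}{4} = - \frac{2 o \frac{1}{4 + o}}{4} = - \frac{o}{2 \left(4 + o\right)}$)
$m{\left(A \right)} = 100$ ($m{\left(A \right)} = \left(-10\right)^{2} = 100$)
$m{\left(1 \right)} \left(\left(c{\left(-1 \right)} 4 - 5\right) + 47\right) = 100 \left(\left(\left(-1\right) \left(-1\right) \frac{1}{8 + 2 \left(-1\right)} 4 - 5\right) + 47\right) = 100 \left(\left(\left(-1\right) \left(-1\right) \frac{1}{8 - 2} \cdot 4 - 5\right) + 47\right) = 100 \left(\left(\left(-1\right) \left(-1\right) \frac{1}{6} \cdot 4 - 5\right) + 47\right) = 100 \left(\left(\frac{1}{6} \cdot 4 - 5\right) + 47\right) = 100 \left(\left(\frac{2}{3} - 5\right) + 47\right) = 100 \left(- \frac{13}{3} + 47\right) = 100 \cdot \frac{128}{3} = \frac{12800}{3}$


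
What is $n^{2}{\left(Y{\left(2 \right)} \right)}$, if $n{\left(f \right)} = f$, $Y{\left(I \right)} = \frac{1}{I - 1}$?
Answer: $1$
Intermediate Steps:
$Y{\left(I \right)} = \frac{1}{-1 + I}$
$n^{2}{\left(Y{\left(2 \right)} \right)} = \left(\frac{1}{-1 + 2}\right)^{2} = \left(1^{-1}\right)^{2} = 1^{2} = 1$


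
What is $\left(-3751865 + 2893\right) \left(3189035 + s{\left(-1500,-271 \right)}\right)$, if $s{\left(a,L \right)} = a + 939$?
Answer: $-11953499748728$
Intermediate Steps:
$s{\left(a,L \right)} = 939 + a$
$\left(-3751865 + 2893\right) \left(3189035 + s{\left(-1500,-271 \right)}\right) = \left(-3751865 + 2893\right) \left(3189035 + \left(939 - 1500\right)\right) = - 3748972 \left(3189035 - 561\right) = \left(-3748972\right) 3188474 = -11953499748728$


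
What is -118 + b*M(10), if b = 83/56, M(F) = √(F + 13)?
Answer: -118 + 83*√23/56 ≈ -110.89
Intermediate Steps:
M(F) = √(13 + F)
b = 83/56 (b = 83*(1/56) = 83/56 ≈ 1.4821)
-118 + b*M(10) = -118 + 83*√(13 + 10)/56 = -118 + 83*√23/56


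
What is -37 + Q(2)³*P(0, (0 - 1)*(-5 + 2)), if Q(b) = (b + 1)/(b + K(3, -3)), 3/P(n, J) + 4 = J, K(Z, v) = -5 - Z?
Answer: -293/8 ≈ -36.625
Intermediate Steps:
P(n, J) = 3/(-4 + J)
Q(b) = (1 + b)/(-8 + b) (Q(b) = (b + 1)/(b + (-5 - 1*3)) = (1 + b)/(b + (-5 - 3)) = (1 + b)/(b - 8) = (1 + b)/(-8 + b))
-37 + Q(2)³*P(0, (0 - 1)*(-5 + 2)) = -37 + ((1 + 2)/(-8 + 2))³*(3/(-4 + (0 - 1)*(-5 + 2))) = -37 + (3/(-6))³*(3/(-4 - 1*(-3))) = -37 + (-⅙*3)³*(3/(-4 + 3)) = -37 + (-½)³*(3/(-1)) = -37 - 3*(-1)/8 = -37 - ⅛*(-3) = -37 + 3/8 = -293/8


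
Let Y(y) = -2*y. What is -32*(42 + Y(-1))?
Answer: -1408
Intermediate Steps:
-32*(42 + Y(-1)) = -32*(42 - 2*(-1)) = -32*(42 + 2) = -32*44 = -1408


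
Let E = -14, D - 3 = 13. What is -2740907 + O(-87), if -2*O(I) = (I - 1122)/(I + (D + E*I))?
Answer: -202827079/74 ≈ -2.7409e+6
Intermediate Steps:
D = 16 (D = 3 + 13 = 16)
O(I) = -(-1122 + I)/(2*(16 - 13*I)) (O(I) = -(I - 1122)/(2*(I + (16 - 14*I))) = -(-1122 + I)/(2*(16 - 13*I)))
-2740907 + O(-87) = -2740907 + (1122 - 1*(-87))/(2*(16 - 13*(-87))) = -2740907 + (1122 + 87)/(2*(16 + 1131)) = -2740907 + (½)*1209/1147 = -2740907 + (½)*(1/1147)*1209 = -2740907 + 39/74 = -202827079/74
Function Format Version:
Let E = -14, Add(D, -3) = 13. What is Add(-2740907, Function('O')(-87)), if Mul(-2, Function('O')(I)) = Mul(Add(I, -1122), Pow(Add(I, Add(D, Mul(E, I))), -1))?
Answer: Rational(-202827079, 74) ≈ -2.7409e+6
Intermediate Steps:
D = 16 (D = Add(3, 13) = 16)
Function('O')(I) = Mul(Rational(-1, 2), Pow(Add(16, Mul(-13, I)), -1), Add(-1122, I)) (Function('O')(I) = Mul(Rational(-1, 2), Mul(Add(I, -1122), Pow(Add(I, Add(16, Mul(-14, I))), -1))) = Mul(Rational(-1, 2), Mul(Add(-1122, I), Pow(Add(16, Mul(-13, I)), -1))) = Mul(Rational(-1, 2), Mul(Pow(Add(16, Mul(-13, I)), -1), Add(-1122, I))) = Mul(Rational(-1, 2), Pow(Add(16, Mul(-13, I)), -1), Add(-1122, I)))
Add(-2740907, Function('O')(-87)) = Add(-2740907, Mul(Rational(1, 2), Pow(Add(16, Mul(-13, -87)), -1), Add(1122, Mul(-1, -87)))) = Add(-2740907, Mul(Rational(1, 2), Pow(Add(16, 1131), -1), Add(1122, 87))) = Add(-2740907, Mul(Rational(1, 2), Pow(1147, -1), 1209)) = Add(-2740907, Mul(Rational(1, 2), Rational(1, 1147), 1209)) = Add(-2740907, Rational(39, 74)) = Rational(-202827079, 74)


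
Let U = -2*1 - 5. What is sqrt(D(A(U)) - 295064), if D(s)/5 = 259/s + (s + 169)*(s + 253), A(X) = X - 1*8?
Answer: I*sqrt(1007013)/3 ≈ 334.5*I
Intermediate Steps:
U = -7 (U = -2 - 5 = -7)
A(X) = -8 + X (A(X) = X - 8 = -8 + X)
D(s) = 1295/s + 5*(169 + s)*(253 + s) (D(s) = 5*(259/s + (s + 169)*(s + 253)) = 5*(259/s + (169 + s)*(253 + s)) = 1295/s + 5*(169 + s)*(253 + s))
sqrt(D(A(U)) - 295064) = sqrt((213785 + 5*(-8 - 7)**2 + 1295/(-8 - 7) + 2110*(-8 - 7)) - 295064) = sqrt((213785 + 5*(-15)**2 + 1295/(-15) + 2110*(-15)) - 295064) = sqrt((213785 + 5*225 + 1295*(-1/15) - 31650) - 295064) = sqrt((213785 + 1125 - 259/3 - 31650) - 295064) = sqrt(549521/3 - 295064) = sqrt(-335671/3) = I*sqrt(1007013)/3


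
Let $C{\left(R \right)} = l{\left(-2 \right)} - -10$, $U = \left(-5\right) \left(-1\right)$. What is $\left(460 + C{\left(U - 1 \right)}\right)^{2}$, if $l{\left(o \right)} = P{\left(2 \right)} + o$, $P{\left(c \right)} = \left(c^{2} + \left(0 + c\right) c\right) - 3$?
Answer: $223729$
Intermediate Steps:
$P{\left(c \right)} = -3 + 2 c^{2}$ ($P{\left(c \right)} = \left(c^{2} + c c\right) - 3 = \left(c^{2} + c^{2}\right) - 3 = 2 c^{2} - 3 = -3 + 2 c^{2}$)
$l{\left(o \right)} = 5 + o$ ($l{\left(o \right)} = \left(-3 + 2 \cdot 2^{2}\right) + o = \left(-3 + 2 \cdot 4\right) + o = \left(-3 + 8\right) + o = 5 + o$)
$U = 5$
$C{\left(R \right)} = 13$ ($C{\left(R \right)} = \left(5 - 2\right) - -10 = 3 + 10 = 13$)
$\left(460 + C{\left(U - 1 \right)}\right)^{2} = \left(460 + 13\right)^{2} = 473^{2} = 223729$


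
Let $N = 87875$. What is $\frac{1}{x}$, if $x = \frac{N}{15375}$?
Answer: $\frac{123}{703} \approx 0.17496$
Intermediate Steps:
$x = \frac{703}{123}$ ($x = \frac{87875}{15375} = 87875 \cdot \frac{1}{15375} = \frac{703}{123} \approx 5.7154$)
$\frac{1}{x} = \frac{1}{\frac{703}{123}} = \frac{123}{703}$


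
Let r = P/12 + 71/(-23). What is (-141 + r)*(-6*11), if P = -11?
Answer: 440231/46 ≈ 9570.2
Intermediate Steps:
r = -1105/276 (r = -11/12 + 71/(-23) = -11*1/12 + 71*(-1/23) = -11/12 - 71/23 = -1105/276 ≈ -4.0036)
(-141 + r)*(-6*11) = (-141 - 1105/276)*(-6*11) = -40021/276*(-66) = 440231/46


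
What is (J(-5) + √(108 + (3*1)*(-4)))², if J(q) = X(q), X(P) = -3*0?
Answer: 96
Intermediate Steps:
X(P) = 0
J(q) = 0
(J(-5) + √(108 + (3*1)*(-4)))² = (0 + √(108 + (3*1)*(-4)))² = (0 + √(108 + 3*(-4)))² = (0 + √(108 - 12))² = (0 + √96)² = (0 + 4*√6)² = (4*√6)² = 96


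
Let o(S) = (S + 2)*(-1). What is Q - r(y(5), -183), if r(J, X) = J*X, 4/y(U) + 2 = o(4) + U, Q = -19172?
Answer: -19416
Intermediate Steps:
o(S) = -2 - S (o(S) = (2 + S)*(-1) = -2 - S)
y(U) = 4/(-8 + U) (y(U) = 4/(-2 + ((-2 - 1*4) + U)) = 4/(-2 + ((-2 - 4) + U)) = 4/(-2 + (-6 + U)) = 4/(-8 + U))
Q - r(y(5), -183) = -19172 - 4/(-8 + 5)*(-183) = -19172 - 4/(-3)*(-183) = -19172 - 4*(-⅓)*(-183) = -19172 - (-4)*(-183)/3 = -19172 - 1*244 = -19172 - 244 = -19416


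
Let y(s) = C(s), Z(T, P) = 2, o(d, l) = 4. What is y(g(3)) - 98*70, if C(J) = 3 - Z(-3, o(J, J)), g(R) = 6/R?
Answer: -6859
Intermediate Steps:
C(J) = 1 (C(J) = 3 - 1*2 = 3 - 2 = 1)
y(s) = 1
y(g(3)) - 98*70 = 1 - 98*70 = 1 - 6860 = -6859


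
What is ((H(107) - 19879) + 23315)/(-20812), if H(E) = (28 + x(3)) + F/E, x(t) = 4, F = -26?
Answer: -185525/1113442 ≈ -0.16662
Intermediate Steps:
H(E) = 32 - 26/E (H(E) = (28 + 4) - 26/E = 32 - 26/E)
((H(107) - 19879) + 23315)/(-20812) = (((32 - 26/107) - 19879) + 23315)/(-20812) = (((32 - 26*1/107) - 19879) + 23315)*(-1/20812) = (((32 - 26/107) - 19879) + 23315)*(-1/20812) = ((3398/107 - 19879) + 23315)*(-1/20812) = (-2123655/107 + 23315)*(-1/20812) = (371050/107)*(-1/20812) = -185525/1113442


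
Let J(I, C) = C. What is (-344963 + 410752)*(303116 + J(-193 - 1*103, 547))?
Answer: 19977685107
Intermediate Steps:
(-344963 + 410752)*(303116 + J(-193 - 1*103, 547)) = (-344963 + 410752)*(303116 + 547) = 65789*303663 = 19977685107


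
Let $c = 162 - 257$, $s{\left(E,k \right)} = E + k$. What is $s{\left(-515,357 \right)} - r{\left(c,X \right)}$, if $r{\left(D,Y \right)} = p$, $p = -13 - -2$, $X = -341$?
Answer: $-147$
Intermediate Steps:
$c = -95$ ($c = 162 - 257 = -95$)
$p = -11$ ($p = -13 + 2 = -11$)
$r{\left(D,Y \right)} = -11$
$s{\left(-515,357 \right)} - r{\left(c,X \right)} = \left(-515 + 357\right) - -11 = -158 + 11 = -147$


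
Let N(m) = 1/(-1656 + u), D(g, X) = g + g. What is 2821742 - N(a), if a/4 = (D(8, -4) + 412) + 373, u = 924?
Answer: 2065515145/732 ≈ 2.8217e+6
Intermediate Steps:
D(g, X) = 2*g
a = 3204 (a = 4*((2*8 + 412) + 373) = 4*((16 + 412) + 373) = 4*(428 + 373) = 4*801 = 3204)
N(m) = -1/732 (N(m) = 1/(-1656 + 924) = 1/(-732) = -1/732)
2821742 - N(a) = 2821742 - 1*(-1/732) = 2821742 + 1/732 = 2065515145/732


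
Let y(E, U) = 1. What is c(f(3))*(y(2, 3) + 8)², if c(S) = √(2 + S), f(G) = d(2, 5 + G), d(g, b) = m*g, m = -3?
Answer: 162*I ≈ 162.0*I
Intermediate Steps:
d(g, b) = -3*g
f(G) = -6 (f(G) = -3*2 = -6)
c(f(3))*(y(2, 3) + 8)² = √(2 - 6)*(1 + 8)² = √(-4)*9² = (2*I)*81 = 162*I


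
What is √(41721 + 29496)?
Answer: 3*√7913 ≈ 266.87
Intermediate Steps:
√(41721 + 29496) = √71217 = 3*√7913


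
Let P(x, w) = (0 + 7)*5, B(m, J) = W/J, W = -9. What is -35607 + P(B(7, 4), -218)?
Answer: -35572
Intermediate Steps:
B(m, J) = -9/J
P(x, w) = 35 (P(x, w) = 7*5 = 35)
-35607 + P(B(7, 4), -218) = -35607 + 35 = -35572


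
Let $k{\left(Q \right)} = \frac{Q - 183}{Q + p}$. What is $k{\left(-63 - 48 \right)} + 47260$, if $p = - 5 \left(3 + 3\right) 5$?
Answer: $\frac{4111718}{87} \approx 47261.0$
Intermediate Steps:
$p = -150$ ($p = - 5 \cdot 6 \cdot 5 = \left(-5\right) 30 = -150$)
$k{\left(Q \right)} = \frac{-183 + Q}{-150 + Q}$ ($k{\left(Q \right)} = \frac{Q - 183}{Q - 150} = \frac{-183 + Q}{-150 + Q}$)
$k{\left(-63 - 48 \right)} + 47260 = \frac{-183 - 111}{-150 - 111} + 47260 = \frac{1}{-261} \left(-294\right) + 47260 = \left(- \frac{1}{261}\right) \left(-294\right) + 47260 = \frac{98}{87} + 47260 = \frac{4111718}{87}$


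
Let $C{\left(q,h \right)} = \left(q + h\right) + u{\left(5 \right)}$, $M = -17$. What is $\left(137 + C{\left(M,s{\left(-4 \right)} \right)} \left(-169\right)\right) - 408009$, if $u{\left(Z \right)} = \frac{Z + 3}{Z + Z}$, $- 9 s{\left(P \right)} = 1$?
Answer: $- \frac{18230194}{45} \approx -4.0512 \cdot 10^{5}$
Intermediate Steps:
$s{\left(P \right)} = - \frac{1}{9}$ ($s{\left(P \right)} = \left(- \frac{1}{9}\right) 1 = - \frac{1}{9}$)
$u{\left(Z \right)} = \frac{3 + Z}{2 Z}$
$C{\left(q,h \right)} = \frac{4}{5} + h + q$ ($C{\left(q,h \right)} = \left(q + h\right) + \frac{3 + 5}{2 \cdot 5} = \left(h + q\right) + \frac{1}{2} \cdot \frac{1}{5} \cdot 8 = \left(h + q\right) + \frac{4}{5} = \frac{4}{5} + h + q$)
$\left(137 + C{\left(M,s{\left(-4 \right)} \right)} \left(-169\right)\right) - 408009 = \left(137 + \left(\frac{4}{5} - \frac{1}{9} - 17\right) \left(-169\right)\right) - 408009 = \left(137 - - \frac{124046}{45}\right) - 408009 = \left(137 + \frac{124046}{45}\right) - 408009 = \frac{130211}{45} - 408009 = - \frac{18230194}{45}$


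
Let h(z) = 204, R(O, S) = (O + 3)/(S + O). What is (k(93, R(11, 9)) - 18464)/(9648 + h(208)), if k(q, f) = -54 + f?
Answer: -185173/98520 ≈ -1.8795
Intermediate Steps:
R(O, S) = (3 + O)/(O + S)
(k(93, R(11, 9)) - 18464)/(9648 + h(208)) = ((-54 + (3 + 11)/(11 + 9)) - 18464)/(9648 + 204) = ((-54 + 14/20) - 18464)/9852 = ((-54 + (1/20)*14) - 18464)*(1/9852) = ((-54 + 7/10) - 18464)*(1/9852) = (-533/10 - 18464)*(1/9852) = -185173/10*1/9852 = -185173/98520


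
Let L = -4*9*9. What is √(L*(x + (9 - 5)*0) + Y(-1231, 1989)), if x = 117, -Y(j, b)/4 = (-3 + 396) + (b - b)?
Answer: 2*I*√9870 ≈ 198.7*I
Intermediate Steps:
Y(j, b) = -1572 (Y(j, b) = -4*((-3 + 396) + (b - b)) = -4*(393 + 0) = -4*393 = -1572)
L = -324 (L = -36*9 = -324)
√(L*(x + (9 - 5)*0) + Y(-1231, 1989)) = √(-324*(117 + (9 - 5)*0) - 1572) = √(-324*(117 + 4*0) - 1572) = √(-324*(117 + 0) - 1572) = √(-324*117 - 1572) = √(-37908 - 1572) = √(-39480) = 2*I*√9870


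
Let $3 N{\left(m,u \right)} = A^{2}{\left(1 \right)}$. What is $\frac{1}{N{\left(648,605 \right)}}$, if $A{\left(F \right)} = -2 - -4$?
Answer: $\frac{3}{4} \approx 0.75$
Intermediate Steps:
$A{\left(F \right)} = 2$ ($A{\left(F \right)} = -2 + 4 = 2$)
$N{\left(m,u \right)} = \frac{4}{3}$ ($N{\left(m,u \right)} = \frac{2^{2}}{3} = \frac{1}{3} \cdot 4 = \frac{4}{3}$)
$\frac{1}{N{\left(648,605 \right)}} = \frac{1}{\frac{4}{3}} = \frac{3}{4}$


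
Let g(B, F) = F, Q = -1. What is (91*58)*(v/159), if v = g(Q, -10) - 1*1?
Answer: -58058/159 ≈ -365.14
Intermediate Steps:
v = -11 (v = -10 - 1*1 = -10 - 1 = -11)
(91*58)*(v/159) = (91*58)*(-11/159) = 5278*(-11*1/159) = 5278*(-11/159) = -58058/159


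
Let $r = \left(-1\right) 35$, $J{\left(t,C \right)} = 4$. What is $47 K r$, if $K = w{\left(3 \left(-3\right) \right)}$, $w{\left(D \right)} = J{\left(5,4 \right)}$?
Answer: $-6580$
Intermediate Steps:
$r = -35$
$w{\left(D \right)} = 4$
$K = 4$
$47 K r = 47 \cdot 4 \left(-35\right) = 188 \left(-35\right) = -6580$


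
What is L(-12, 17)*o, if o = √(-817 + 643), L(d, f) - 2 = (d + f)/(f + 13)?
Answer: 13*I*√174/6 ≈ 28.58*I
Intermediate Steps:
L(d, f) = 2 + (d + f)/(13 + f) (L(d, f) = 2 + (d + f)/(f + 13) = 2 + (d + f)/(13 + f))
o = I*√174 (o = √(-174) = I*√174 ≈ 13.191*I)
L(-12, 17)*o = ((26 - 12 + 3*17)/(13 + 17))*(I*√174) = ((26 - 12 + 51)/30)*(I*√174) = ((1/30)*65)*(I*√174) = 13*(I*√174)/6 = 13*I*√174/6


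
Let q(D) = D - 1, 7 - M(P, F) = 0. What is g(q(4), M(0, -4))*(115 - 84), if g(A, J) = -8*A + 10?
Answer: -434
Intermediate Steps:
M(P, F) = 7 (M(P, F) = 7 - 1*0 = 7 + 0 = 7)
q(D) = -1 + D
g(A, J) = 10 - 8*A
g(q(4), M(0, -4))*(115 - 84) = (10 - 8*(-1 + 4))*(115 - 84) = (10 - 8*3)*31 = (10 - 24)*31 = -14*31 = -434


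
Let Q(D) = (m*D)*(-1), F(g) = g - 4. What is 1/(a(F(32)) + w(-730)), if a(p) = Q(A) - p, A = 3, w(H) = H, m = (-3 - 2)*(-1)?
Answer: -1/773 ≈ -0.0012937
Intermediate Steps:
m = 5 (m = -5*(-1) = 5)
F(g) = -4 + g
Q(D) = -5*D (Q(D) = (5*D)*(-1) = -5*D)
a(p) = -15 - p (a(p) = -5*3 - p = -15 - p)
1/(a(F(32)) + w(-730)) = 1/((-15 - (-4 + 32)) - 730) = 1/((-15 - 1*28) - 730) = 1/((-15 - 28) - 730) = 1/(-43 - 730) = 1/(-773) = -1/773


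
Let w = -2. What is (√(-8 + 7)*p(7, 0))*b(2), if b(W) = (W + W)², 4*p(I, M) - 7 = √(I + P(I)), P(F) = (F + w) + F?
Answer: 4*I*(7 + √19) ≈ 45.436*I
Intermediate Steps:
P(F) = -2 + 2*F (P(F) = (F - 2) + F = (-2 + F) + F = -2 + 2*F)
p(I, M) = 7/4 + √(-2 + 3*I)/4 (p(I, M) = 7/4 + √(I + (-2 + 2*I))/4 = 7/4 + √(-2 + 3*I)/4)
b(W) = 4*W² (b(W) = (2*W)² = 4*W²)
(√(-8 + 7)*p(7, 0))*b(2) = (√(-8 + 7)*(7/4 + √(-2 + 3*7)/4))*(4*2²) = (√(-1)*(7/4 + √(-2 + 21)/4))*(4*4) = (I*(7/4 + √19/4))*16 = 16*I*(7/4 + √19/4)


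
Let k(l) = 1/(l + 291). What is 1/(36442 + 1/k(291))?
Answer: 1/37024 ≈ 2.7010e-5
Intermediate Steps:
k(l) = 1/(291 + l)
1/(36442 + 1/k(291)) = 1/(36442 + 1/(1/(291 + 291))) = 1/(36442 + 1/(1/582)) = 1/(36442 + 582) = 1/37024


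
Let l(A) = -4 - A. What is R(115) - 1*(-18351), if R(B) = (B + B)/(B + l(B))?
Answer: 36587/2 ≈ 18294.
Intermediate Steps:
R(B) = -B/2 (R(B) = (B + B)/(B + (-4 - B)) = (2*B)/(-4) = (2*B)*(-¼) = -B/2)
R(115) - 1*(-18351) = -½*115 - 1*(-18351) = -115/2 + 18351 = 36587/2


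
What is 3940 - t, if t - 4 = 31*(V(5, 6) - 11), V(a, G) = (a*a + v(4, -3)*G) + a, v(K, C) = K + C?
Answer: 3161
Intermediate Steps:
v(K, C) = C + K
V(a, G) = G + a + a² (V(a, G) = (a*a + (-3 + 4)*G) + a = (a² + 1*G) + a = (a² + G) + a = (G + a²) + a = G + a + a²)
t = 779 (t = 4 + 31*((6 + 5 + 5²) - 11) = 4 + 31*((6 + 5 + 25) - 11) = 4 + 31*(36 - 11) = 4 + 31*25 = 4 + 775 = 779)
3940 - t = 3940 - 1*779 = 3940 - 779 = 3161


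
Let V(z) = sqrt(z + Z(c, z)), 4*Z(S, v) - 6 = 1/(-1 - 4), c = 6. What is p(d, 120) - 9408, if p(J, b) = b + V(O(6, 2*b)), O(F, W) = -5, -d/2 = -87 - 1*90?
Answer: -9288 + I*sqrt(355)/10 ≈ -9288.0 + 1.8841*I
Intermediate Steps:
d = 354 (d = -2*(-87 - 1*90) = -2*(-87 - 90) = -2*(-177) = 354)
Z(S, v) = 29/20 (Z(S, v) = 3/2 + 1/(4*(-1 - 4)) = 3/2 + (1/4)/(-5) = 3/2 + (1/4)*(-1/5) = 3/2 - 1/20 = 29/20)
V(z) = sqrt(29/20 + z) (V(z) = sqrt(z + 29/20) = sqrt(29/20 + z))
p(J, b) = b + I*sqrt(355)/10 (p(J, b) = b + sqrt(145 + 100*(-5))/10 = b + sqrt(145 - 500)/10 = b + sqrt(-355)/10 = b + (I*sqrt(355))/10 = b + I*sqrt(355)/10)
p(d, 120) - 9408 = (120 + I*sqrt(355)/10) - 9408 = -9288 + I*sqrt(355)/10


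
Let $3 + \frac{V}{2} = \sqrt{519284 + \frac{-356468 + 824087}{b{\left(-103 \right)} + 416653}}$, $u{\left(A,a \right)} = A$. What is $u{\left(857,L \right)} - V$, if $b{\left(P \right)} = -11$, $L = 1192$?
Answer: $863 - \frac{\sqrt{90142993196781974}}{208321} \approx -578.23$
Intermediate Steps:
$V = -6 + \frac{\sqrt{90142993196781974}}{208321}$ ($V = -6 + 2 \sqrt{519284 + \frac{-356468 + 824087}{-11 + 416653}} = -6 + 2 \sqrt{519284 + \frac{467619}{416642}} = -6 + 2 \sqrt{\frac{216355991947}{416642}} = -6 + 2 \frac{\sqrt{90142993196781974}}{416642} = -6 + \frac{\sqrt{90142993196781974}}{208321} \approx 1435.2$)
$u{\left(857,L \right)} - V = 857 - \left(-6 + \frac{\sqrt{90142993196781974}}{208321}\right) = 857 + \left(6 - \frac{\sqrt{90142993196781974}}{208321}\right) = 863 - \frac{\sqrt{90142993196781974}}{208321}$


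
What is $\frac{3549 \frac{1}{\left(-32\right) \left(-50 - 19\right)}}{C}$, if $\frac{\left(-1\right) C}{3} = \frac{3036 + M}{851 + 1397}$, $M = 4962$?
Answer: $- \frac{332423}{2207448} \approx -0.15059$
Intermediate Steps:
$C = - \frac{11997}{1124}$ ($C = - 3 \frac{3036 + 4962}{851 + 1397} = - 3 \cdot \frac{7998}{2248} = - 3 \cdot 7998 \cdot \frac{1}{2248} = \left(-3\right) \frac{3999}{1124} = - \frac{11997}{1124} \approx -10.673$)
$\frac{3549 \frac{1}{\left(-32\right) \left(-50 - 19\right)}}{C} = \frac{3549 \frac{1}{\left(-32\right) \left(-50 - 19\right)}}{- \frac{11997}{1124}} = \frac{3549}{\left(-32\right) \left(-69\right)} \left(- \frac{1124}{11997}\right) = \frac{3549}{2208} \left(- \frac{1124}{11997}\right) = 3549 \cdot \frac{1}{2208} \left(- \frac{1124}{11997}\right) = \frac{1183}{736} \left(- \frac{1124}{11997}\right) = - \frac{332423}{2207448}$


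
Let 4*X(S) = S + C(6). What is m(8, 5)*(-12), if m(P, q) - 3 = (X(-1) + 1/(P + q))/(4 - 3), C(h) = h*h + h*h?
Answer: -3249/13 ≈ -249.92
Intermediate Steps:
C(h) = 2*h² (C(h) = h² + h² = 2*h²)
X(S) = 18 + S/4 (X(S) = (S + 2*6²)/4 = (S + 2*36)/4 = (S + 72)/4 = (72 + S)/4 = 18 + S/4)
m(P, q) = 83/4 + 1/(P + q) (m(P, q) = 3 + ((18 + (¼)*(-1)) + 1/(P + q))/(4 - 3) = 3 + ((18 - ¼) + 1/(P + q))/1 = 3 + (71/4 + 1/(P + q))*1 = 3 + (71/4 + 1/(P + q)) = 83/4 + 1/(P + q))
m(8, 5)*(-12) = ((4 + 83*8 + 83*5)/(4*(8 + 5)))*(-12) = ((¼)*(4 + 664 + 415)/13)*(-12) = ((¼)*(1/13)*1083)*(-12) = (1083/52)*(-12) = -3249/13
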